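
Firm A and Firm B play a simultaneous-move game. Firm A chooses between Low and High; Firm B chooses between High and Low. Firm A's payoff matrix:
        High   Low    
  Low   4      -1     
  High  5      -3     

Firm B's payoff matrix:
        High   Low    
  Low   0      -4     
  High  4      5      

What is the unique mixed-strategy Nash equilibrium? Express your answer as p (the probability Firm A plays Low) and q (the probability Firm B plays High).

In a mixed equilibrium Firm B is indifferent between High and Low; this condition fixes p.
  Firm B's payoff to High: p·0 + (1−p)·4 = -4p + 4
  Firm B's payoff to Low: p·(-4) + (1−p)·5 = -9p + 5
  -4p + 4 = -9p + 5  ⇒  5p = 1  ⇒  p = 1/5.
In a mixed equilibrium Firm A is indifferent between Low and High; this condition fixes q.
  Firm A's expected payoff from Low: q·4 + (1−q)·(-1) = 5q - 1
  Firm A's expected payoff from High: q·5 + (1−q)·(-3) = 8q - 3
  5q - 1 = 8q - 3  ⇒  -3q = -2  ⇒  q = 2/3.

p = 1/5, q = 2/3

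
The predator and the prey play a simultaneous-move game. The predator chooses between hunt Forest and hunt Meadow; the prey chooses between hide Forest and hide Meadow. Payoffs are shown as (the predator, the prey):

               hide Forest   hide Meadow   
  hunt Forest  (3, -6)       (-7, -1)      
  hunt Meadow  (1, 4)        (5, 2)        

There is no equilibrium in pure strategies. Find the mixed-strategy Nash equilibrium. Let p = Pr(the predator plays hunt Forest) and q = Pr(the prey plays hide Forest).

p = 2/7, q = 6/7

For the prey to be willing to mix, the prey must be indifferent between hide Forest and hide Meadow, which pins down the predator's mix.
  the prey's payoff from hide Forest: p·(-6) + (1−p)·4 = -10p + 4
  the prey's payoff from hide Meadow: p·(-1) + (1−p)·2 = -3p + 2
  -10p + 4 = -3p + 2  ⇒  -7p = -2  ⇒  p = 2/7.
The prey's mix must leave the predator indifferent between hunt Forest and hunt Meadow.
  the predator's payoff to hunt Forest: q·3 + (1−q)·(-7) = 10q - 7
  the predator's payoff to hunt Meadow: q·1 + (1−q)·5 = -4q + 5
  10q - 7 = -4q + 5  ⇒  14q = 12  ⇒  q = 6/7.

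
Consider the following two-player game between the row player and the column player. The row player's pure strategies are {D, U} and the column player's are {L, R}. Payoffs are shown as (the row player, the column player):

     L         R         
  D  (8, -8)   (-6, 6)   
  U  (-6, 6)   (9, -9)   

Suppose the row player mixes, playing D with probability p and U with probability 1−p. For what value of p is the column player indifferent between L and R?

Set the column player's expected payoff from L equal to that from R:
  the column player's expected payoff from L: p·(-8) + (1−p)·6 = -14p + 6
  the column player's expected payoff from R: p·6 + (1−p)·(-9) = 15p - 9
  -14p + 6 = 15p - 9  ⇒  -29p = -15  ⇒  p = 15/29.

p = 15/29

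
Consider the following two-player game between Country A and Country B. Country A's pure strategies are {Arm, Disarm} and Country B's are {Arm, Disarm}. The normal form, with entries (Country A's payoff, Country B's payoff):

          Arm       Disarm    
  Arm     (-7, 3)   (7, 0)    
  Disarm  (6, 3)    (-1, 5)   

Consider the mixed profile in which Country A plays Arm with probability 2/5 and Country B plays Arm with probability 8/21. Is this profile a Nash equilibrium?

Yes

Check Country B's indifference given Country A's mix p = 2/5:
  payoff from Arm = 3; payoff from Disarm = 3 — equal.
Check Country A's indifference given Country B's mix q = 8/21:
  payoff from Arm = 5/3; payoff from Disarm = 5/3 — equal.
Both players are indifferent, so neither can profitably deviate.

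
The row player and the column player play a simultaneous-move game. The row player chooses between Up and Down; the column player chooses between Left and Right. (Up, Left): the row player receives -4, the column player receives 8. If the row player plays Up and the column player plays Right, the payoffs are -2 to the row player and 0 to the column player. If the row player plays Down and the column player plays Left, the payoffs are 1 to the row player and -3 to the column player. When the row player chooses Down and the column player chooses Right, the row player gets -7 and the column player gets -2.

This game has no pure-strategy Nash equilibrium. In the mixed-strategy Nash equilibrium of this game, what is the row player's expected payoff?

In a mixed equilibrium the row player is indifferent between Up and Down; this condition fixes q.
  the row player's payoff to Up: q·(-4) + (1−q)·(-2) = -2q - 2
  the row player's payoff to Down: q·1 + (1−q)·(-7) = 8q - 7
  -2q - 2 = 8q - 7  ⇒  -10q = -5  ⇒  q = 1/2.
At equilibrium the row player is indifferent across rows, so the row player's payoff equals the payoff from Up: (1/2)·(-4) + (1/2)·(-2) = -3.

-3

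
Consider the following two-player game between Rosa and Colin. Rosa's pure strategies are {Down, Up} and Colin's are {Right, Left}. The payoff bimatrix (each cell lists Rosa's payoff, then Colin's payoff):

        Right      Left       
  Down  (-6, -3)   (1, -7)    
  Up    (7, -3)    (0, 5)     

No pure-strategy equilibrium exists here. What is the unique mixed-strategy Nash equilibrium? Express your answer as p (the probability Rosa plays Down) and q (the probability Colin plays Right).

Colin's indifference between Right and Left determines Rosa's mixing probability p:
  Colin's payoff from Right: p·(-3) + (1−p)·(-3) = -3
  Colin's payoff from Left: p·(-7) + (1−p)·5 = -12p + 5
  -3 = -12p + 5  ⇒  12p = 8  ⇒  p = 2/3.
In a mixed equilibrium Rosa is indifferent between Down and Up; this condition fixes q.
  Rosa's expected payoff from Down: q·(-6) + (1−q)·1 = -7q + 1
  Rosa's expected payoff from Up: q·7 + (1−q)·0 = 7q
  -7q + 1 = 7q  ⇒  -14q = -1  ⇒  q = 1/14.

p = 2/3, q = 1/14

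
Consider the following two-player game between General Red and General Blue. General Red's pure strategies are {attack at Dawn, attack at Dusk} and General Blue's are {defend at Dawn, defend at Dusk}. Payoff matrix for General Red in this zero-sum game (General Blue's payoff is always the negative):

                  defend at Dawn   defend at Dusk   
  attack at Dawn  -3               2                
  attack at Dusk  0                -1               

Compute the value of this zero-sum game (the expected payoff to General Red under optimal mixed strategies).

v = -1/2

In a mixed equilibrium General Red is indifferent between attack at Dawn and attack at Dusk; this condition fixes q.
  General Red's payoff to attack at Dawn: q·(-3) + (1−q)·2 = -5q + 2
  General Red's payoff to attack at Dusk: q·0 + (1−q)·(-1) = q - 1
  -5q + 2 = q - 1  ⇒  -6q = -3  ⇒  q = 1/2.
The value is General Red's expected payoff against this mix (using attack at Dawn): (1/2)·(-3) + (1/2)·2 = -1/2.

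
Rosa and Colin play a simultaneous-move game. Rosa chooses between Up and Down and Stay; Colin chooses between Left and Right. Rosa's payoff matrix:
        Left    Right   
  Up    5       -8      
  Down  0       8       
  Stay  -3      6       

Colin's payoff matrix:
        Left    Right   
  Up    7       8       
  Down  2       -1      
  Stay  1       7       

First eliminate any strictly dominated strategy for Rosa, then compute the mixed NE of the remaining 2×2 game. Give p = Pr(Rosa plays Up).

p = 3/4

Rosa's strategy Stay is strictly dominated by Down: 0 > -3 and 8 > 6. Eliminate Stay.
For Colin to be willing to mix, Colin must be indifferent between Left and Right, which pins down Rosa's mix.
  Colin's payoff to Left: p·7 + (1−p)·2 = 5p + 2
  Colin's payoff to Right: p·8 + (1−p)·(-1) = 9p - 1
  5p + 2 = 9p - 1  ⇒  -4p = -3  ⇒  p = 3/4.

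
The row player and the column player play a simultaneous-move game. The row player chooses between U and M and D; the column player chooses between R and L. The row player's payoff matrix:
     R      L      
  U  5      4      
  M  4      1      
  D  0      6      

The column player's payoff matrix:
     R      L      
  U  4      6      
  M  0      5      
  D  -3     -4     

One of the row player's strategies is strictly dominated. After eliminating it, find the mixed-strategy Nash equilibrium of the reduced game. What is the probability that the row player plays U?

The row player's strategy M is strictly dominated by U: 5 > 4 and 4 > 1. Eliminate M.
The column player's indifference between R and L determines the row player's mixing probability p:
  the column player's payoff to R: p·4 + (1−p)·(-3) = 7p - 3
  the column player's payoff to L: p·6 + (1−p)·(-4) = 10p - 4
  7p - 3 = 10p - 4  ⇒  -3p = -1  ⇒  p = 1/3.

p = 1/3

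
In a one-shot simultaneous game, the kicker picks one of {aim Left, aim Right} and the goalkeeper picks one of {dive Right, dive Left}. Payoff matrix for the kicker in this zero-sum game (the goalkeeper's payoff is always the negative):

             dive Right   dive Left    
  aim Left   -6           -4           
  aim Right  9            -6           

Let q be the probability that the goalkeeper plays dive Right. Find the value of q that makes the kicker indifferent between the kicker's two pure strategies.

q = 2/17

In a mixed equilibrium the kicker is indifferent between aim Left and aim Right; this condition fixes q.
  the kicker's payoff to aim Left: q·(-6) + (1−q)·(-4) = -2q - 4
  the kicker's payoff to aim Right: q·9 + (1−q)·(-6) = 15q - 6
  -2q - 4 = 15q - 6  ⇒  -17q = -2  ⇒  q = 2/17.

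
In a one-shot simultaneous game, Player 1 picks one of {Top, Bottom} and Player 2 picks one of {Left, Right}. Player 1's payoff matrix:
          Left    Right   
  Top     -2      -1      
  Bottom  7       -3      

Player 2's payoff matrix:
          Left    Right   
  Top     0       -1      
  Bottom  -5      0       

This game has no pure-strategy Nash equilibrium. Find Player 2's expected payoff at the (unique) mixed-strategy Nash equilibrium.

For Player 2 to be willing to mix, Player 2 must be indifferent between Left and Right, which pins down Player 1's mix.
  Player 2's payoff from Left: p·0 + (1−p)·(-5) = 5p - 5
  Player 2's payoff from Right: p·(-1) + (1−p)·0 = -p
  5p - 5 = -p  ⇒  6p = 5  ⇒  p = 5/6.
At equilibrium Player 2 is indifferent across columns, so Player 2's payoff equals the payoff from Left: (5/6)·0 + (1/6)·(-5) = -5/6.

-5/6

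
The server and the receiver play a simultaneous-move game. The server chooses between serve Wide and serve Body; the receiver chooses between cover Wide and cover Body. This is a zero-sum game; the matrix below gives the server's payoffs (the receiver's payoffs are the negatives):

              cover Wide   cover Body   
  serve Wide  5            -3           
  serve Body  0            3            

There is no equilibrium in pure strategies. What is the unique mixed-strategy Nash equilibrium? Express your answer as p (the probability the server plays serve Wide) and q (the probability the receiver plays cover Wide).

p = 3/11, q = 6/11

Set the receiver's expected payoff from cover Wide equal to that from cover Body:
  the receiver's expected payoff from cover Wide: p·(-5) + (1−p)·0 = -5p
  the receiver's expected payoff from cover Body: p·3 + (1−p)·(-3) = 6p - 3
  -5p = 6p - 3  ⇒  -11p = -3  ⇒  p = 3/11.
Set the server's expected payoff from serve Wide equal to that from serve Body:
  the server's expected payoff from serve Wide: q·5 + (1−q)·(-3) = 8q - 3
  the server's expected payoff from serve Body: q·0 + (1−q)·3 = -3q + 3
  8q - 3 = -3q + 3  ⇒  11q = 6  ⇒  q = 6/11.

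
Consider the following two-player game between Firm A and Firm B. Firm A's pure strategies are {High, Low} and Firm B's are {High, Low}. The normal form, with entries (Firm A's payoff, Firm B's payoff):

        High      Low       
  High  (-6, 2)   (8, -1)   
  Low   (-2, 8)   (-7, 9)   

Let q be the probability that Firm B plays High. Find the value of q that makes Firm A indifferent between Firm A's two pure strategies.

Firm A's indifference between High and Low determines Firm B's mixing probability q:
  Firm A's payoff from High: q·(-6) + (1−q)·8 = -14q + 8
  Firm A's payoff from Low: q·(-2) + (1−q)·(-7) = 5q - 7
  -14q + 8 = 5q - 7  ⇒  -19q = -15  ⇒  q = 15/19.

q = 15/19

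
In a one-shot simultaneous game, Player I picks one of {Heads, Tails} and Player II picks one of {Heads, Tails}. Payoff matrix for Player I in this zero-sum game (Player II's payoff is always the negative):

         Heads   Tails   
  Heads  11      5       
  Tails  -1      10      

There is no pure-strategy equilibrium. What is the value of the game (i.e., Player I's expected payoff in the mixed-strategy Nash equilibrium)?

In a mixed equilibrium Player I is indifferent between Heads and Tails; this condition fixes q.
  Player I's payoff from Heads: q·11 + (1−q)·5 = 6q + 5
  Player I's payoff from Tails: q·(-1) + (1−q)·10 = -11q + 10
  6q + 5 = -11q + 10  ⇒  17q = 5  ⇒  q = 5/17.
The value is Player I's expected payoff against this mix (using Heads): (5/17)·11 + (12/17)·5 = 115/17.

v = 115/17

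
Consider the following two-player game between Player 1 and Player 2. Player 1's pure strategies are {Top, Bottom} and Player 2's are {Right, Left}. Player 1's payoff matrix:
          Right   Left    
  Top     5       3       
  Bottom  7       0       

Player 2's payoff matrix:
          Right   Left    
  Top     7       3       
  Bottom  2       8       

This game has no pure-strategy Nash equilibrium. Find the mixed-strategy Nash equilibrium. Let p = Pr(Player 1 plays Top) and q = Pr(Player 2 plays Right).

Player 2's indifference between Right and Left determines Player 1's mixing probability p:
  Player 2's payoff from Right: p·7 + (1−p)·2 = 5p + 2
  Player 2's payoff from Left: p·3 + (1−p)·8 = -5p + 8
  5p + 2 = -5p + 8  ⇒  10p = 6  ⇒  p = 3/5.
Player 1's indifference between Top and Bottom determines Player 2's mixing probability q:
  Player 1's payoff to Top: q·5 + (1−q)·3 = 2q + 3
  Player 1's payoff to Bottom: q·7 + (1−q)·0 = 7q
  2q + 3 = 7q  ⇒  -5q = -3  ⇒  q = 3/5.

p = 3/5, q = 3/5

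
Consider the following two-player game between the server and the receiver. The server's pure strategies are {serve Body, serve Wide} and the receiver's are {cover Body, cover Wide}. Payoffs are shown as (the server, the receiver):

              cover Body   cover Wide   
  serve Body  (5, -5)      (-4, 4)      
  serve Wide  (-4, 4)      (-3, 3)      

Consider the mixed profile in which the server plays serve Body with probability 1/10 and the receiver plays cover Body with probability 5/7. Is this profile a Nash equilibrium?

Given the receiver's mix q = 5/7, the server's payoff from serve Body is 17/7 but from serve Wide is -26/7. The server strictly prefers serve Body, so the server would not mix.
So the proposed profile is not a Nash equilibrium.

No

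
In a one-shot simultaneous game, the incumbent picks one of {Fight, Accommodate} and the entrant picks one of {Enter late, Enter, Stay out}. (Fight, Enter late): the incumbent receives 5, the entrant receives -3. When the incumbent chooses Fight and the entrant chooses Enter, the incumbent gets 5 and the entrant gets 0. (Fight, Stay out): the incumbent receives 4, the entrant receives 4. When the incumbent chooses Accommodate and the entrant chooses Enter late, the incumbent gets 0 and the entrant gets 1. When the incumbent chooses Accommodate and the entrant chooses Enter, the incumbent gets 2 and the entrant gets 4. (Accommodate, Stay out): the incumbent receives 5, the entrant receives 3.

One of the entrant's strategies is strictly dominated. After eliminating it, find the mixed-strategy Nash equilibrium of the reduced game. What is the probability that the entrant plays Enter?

q = 1/4

The entrant's strategy Enter late is strictly dominated by Enter: 0 > -3 and 4 > 1. Eliminate Enter late.
In a mixed equilibrium the incumbent is indifferent between Fight and Accommodate; this condition fixes q.
  the incumbent's payoff to Fight: q·5 + (1−q)·4 = q + 4
  the incumbent's payoff to Accommodate: q·2 + (1−q)·5 = -3q + 5
  q + 4 = -3q + 5  ⇒  4q = 1  ⇒  q = 1/4.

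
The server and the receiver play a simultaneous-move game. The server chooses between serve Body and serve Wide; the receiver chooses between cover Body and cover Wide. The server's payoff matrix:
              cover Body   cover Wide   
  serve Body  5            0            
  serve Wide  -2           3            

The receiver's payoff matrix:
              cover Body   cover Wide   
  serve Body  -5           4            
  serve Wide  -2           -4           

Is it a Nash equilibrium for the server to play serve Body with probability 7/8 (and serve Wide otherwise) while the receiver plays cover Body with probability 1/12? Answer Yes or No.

No

Given the server's mix p = 7/8, the receiver's payoff from cover Body is -37/8 but from cover Wide is 3. The receiver strictly prefers cover Wide, so the receiver would not mix.
So the proposed profile is not a Nash equilibrium.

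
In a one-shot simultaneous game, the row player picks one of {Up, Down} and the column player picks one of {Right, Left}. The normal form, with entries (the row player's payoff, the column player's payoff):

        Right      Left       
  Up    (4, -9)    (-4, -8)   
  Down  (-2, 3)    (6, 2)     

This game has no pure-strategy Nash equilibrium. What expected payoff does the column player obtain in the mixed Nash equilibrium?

-3

The column player's indifference between Right and Left determines the row player's mixing probability p:
  the column player's payoff from Right: p·(-9) + (1−p)·3 = -12p + 3
  the column player's payoff from Left: p·(-8) + (1−p)·2 = -10p + 2
  -12p + 3 = -10p + 2  ⇒  -2p = -1  ⇒  p = 1/2.
At equilibrium the column player is indifferent across columns, so the column player's payoff equals the payoff from Right: (1/2)·(-9) + (1/2)·3 = -3.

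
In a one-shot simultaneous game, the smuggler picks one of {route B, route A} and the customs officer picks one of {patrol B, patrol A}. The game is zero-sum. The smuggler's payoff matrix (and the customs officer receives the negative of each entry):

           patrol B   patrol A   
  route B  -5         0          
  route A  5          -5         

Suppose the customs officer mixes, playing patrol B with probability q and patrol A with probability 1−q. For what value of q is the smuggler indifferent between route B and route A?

q = 1/3

The customs officer's mix must leave the smuggler indifferent between route B and route A.
  the smuggler's payoff from route B: q·(-5) + (1−q)·0 = -5q
  the smuggler's payoff from route A: q·5 + (1−q)·(-5) = 10q - 5
  -5q = 10q - 5  ⇒  -15q = -5  ⇒  q = 1/3.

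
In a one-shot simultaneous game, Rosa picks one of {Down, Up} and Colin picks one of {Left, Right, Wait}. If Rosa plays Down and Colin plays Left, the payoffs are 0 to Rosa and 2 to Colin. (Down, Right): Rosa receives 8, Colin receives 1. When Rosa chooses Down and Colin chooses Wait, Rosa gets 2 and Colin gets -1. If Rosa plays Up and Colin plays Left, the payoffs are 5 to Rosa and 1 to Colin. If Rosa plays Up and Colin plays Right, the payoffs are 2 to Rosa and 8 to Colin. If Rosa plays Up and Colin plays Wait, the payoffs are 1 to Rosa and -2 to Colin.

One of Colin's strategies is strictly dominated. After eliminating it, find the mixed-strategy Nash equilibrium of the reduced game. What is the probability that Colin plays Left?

Colin's strategy Wait is strictly dominated by Left: 2 > -1 and 1 > -2. Eliminate Wait.
For Rosa to be willing to mix, Rosa must be indifferent between Down and Up, which pins down Colin's mix.
  Rosa's payoff to Down: q·0 + (1−q)·8 = -8q + 8
  Rosa's payoff to Up: q·5 + (1−q)·2 = 3q + 2
  -8q + 8 = 3q + 2  ⇒  -11q = -6  ⇒  q = 6/11.

q = 6/11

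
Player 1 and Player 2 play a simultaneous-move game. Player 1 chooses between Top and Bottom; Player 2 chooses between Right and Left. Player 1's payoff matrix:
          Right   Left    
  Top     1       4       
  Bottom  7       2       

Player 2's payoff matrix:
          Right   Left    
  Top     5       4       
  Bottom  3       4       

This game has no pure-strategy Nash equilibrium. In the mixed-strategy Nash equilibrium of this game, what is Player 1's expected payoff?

13/4

Player 1's indifference between Top and Bottom determines Player 2's mixing probability q:
  Player 1's payoff to Top: q·1 + (1−q)·4 = -3q + 4
  Player 1's payoff to Bottom: q·7 + (1−q)·2 = 5q + 2
  -3q + 4 = 5q + 2  ⇒  -8q = -2  ⇒  q = 1/4.
At equilibrium Player 1 is indifferent across rows, so Player 1's payoff equals the payoff from Top: (1/4)·1 + (3/4)·4 = 13/4.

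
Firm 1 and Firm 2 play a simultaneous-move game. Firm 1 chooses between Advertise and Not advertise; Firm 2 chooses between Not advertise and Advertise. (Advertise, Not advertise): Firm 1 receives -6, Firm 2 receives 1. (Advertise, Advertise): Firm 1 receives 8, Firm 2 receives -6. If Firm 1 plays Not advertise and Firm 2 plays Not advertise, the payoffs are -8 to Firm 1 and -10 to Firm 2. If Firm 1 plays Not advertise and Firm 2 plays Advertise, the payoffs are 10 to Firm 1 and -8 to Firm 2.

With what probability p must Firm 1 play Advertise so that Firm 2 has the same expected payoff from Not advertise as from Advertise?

In a mixed equilibrium Firm 2 is indifferent between Not advertise and Advertise; this condition fixes p.
  Firm 2's expected payoff from Not advertise: p·1 + (1−p)·(-10) = 11p - 10
  Firm 2's expected payoff from Advertise: p·(-6) + (1−p)·(-8) = 2p - 8
  11p - 10 = 2p - 8  ⇒  9p = 2  ⇒  p = 2/9.

p = 2/9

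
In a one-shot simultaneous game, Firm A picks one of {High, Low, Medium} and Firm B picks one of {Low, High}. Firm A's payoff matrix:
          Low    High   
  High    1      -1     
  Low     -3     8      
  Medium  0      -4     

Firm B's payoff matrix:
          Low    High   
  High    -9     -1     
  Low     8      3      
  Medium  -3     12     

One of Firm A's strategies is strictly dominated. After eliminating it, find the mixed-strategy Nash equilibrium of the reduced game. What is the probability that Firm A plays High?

Firm A's strategy Medium is strictly dominated by High: 1 > 0 and -1 > -4. Eliminate Medium.
Firm A's mix must leave Firm B indifferent between Low and High.
  Firm B's expected payoff from Low: p·(-9) + (1−p)·8 = -17p + 8
  Firm B's expected payoff from High: p·(-1) + (1−p)·3 = -4p + 3
  -17p + 8 = -4p + 3  ⇒  -13p = -5  ⇒  p = 5/13.

p = 5/13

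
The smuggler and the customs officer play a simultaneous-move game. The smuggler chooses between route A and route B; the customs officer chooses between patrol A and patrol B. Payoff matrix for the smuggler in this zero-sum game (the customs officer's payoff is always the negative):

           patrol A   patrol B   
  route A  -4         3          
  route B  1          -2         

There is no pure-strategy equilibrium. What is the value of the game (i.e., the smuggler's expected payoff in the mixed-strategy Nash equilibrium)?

The customs officer's mix must leave the smuggler indifferent between route A and route B.
  the smuggler's payoff from route A: q·(-4) + (1−q)·3 = -7q + 3
  the smuggler's payoff from route B: q·1 + (1−q)·(-2) = 3q - 2
  -7q + 3 = 3q - 2  ⇒  -10q = -5  ⇒  q = 1/2.
The value is the smuggler's expected payoff against this mix (using route A): (1/2)·(-4) + (1/2)·3 = -1/2.

v = -1/2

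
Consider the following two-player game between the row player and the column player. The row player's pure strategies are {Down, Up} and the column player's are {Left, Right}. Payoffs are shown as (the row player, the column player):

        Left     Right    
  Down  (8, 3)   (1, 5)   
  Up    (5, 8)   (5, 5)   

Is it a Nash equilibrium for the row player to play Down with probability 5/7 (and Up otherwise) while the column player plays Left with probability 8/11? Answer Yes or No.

No

Given the row player's mix p = 5/7, the column player's payoff from Left is 31/7 but from Right is 5. The column player strictly prefers Right, so the column player would not mix.
So the proposed profile is not a Nash equilibrium.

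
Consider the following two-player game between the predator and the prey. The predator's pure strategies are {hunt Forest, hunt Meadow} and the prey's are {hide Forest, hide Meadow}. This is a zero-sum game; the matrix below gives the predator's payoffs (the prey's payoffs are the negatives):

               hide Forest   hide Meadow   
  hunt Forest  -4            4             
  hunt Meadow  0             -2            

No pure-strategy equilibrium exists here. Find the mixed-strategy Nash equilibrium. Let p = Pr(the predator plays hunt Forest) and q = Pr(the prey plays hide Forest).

p = 1/5, q = 3/5

The predator's mix must leave the prey indifferent between hide Forest and hide Meadow.
  the prey's expected payoff from hide Forest: p·4 + (1−p)·0 = 4p
  the prey's expected payoff from hide Meadow: p·(-4) + (1−p)·2 = -6p + 2
  4p = -6p + 2  ⇒  10p = 2  ⇒  p = 1/5.
Set the predator's expected payoff from hunt Forest equal to that from hunt Meadow:
  the predator's payoff from hunt Forest: q·(-4) + (1−q)·4 = -8q + 4
  the predator's payoff from hunt Meadow: q·0 + (1−q)·(-2) = 2q - 2
  -8q + 4 = 2q - 2  ⇒  -10q = -6  ⇒  q = 3/5.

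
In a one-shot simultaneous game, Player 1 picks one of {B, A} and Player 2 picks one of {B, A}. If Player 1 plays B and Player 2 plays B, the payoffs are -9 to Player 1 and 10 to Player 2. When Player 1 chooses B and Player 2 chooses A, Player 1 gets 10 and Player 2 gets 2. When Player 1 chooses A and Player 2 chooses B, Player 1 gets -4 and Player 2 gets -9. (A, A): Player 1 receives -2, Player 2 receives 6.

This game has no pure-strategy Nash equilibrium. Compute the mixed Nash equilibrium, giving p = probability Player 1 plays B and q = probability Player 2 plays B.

p = 15/23, q = 12/17

Set Player 2's expected payoff from B equal to that from A:
  Player 2's payoff from B: p·10 + (1−p)·(-9) = 19p - 9
  Player 2's payoff from A: p·2 + (1−p)·6 = -4p + 6
  19p - 9 = -4p + 6  ⇒  23p = 15  ⇒  p = 15/23.
Player 2's mix must leave Player 1 indifferent between B and A.
  Player 1's payoff to B: q·(-9) + (1−q)·10 = -19q + 10
  Player 1's payoff to A: q·(-4) + (1−q)·(-2) = -2q - 2
  -19q + 10 = -2q - 2  ⇒  -17q = -12  ⇒  q = 12/17.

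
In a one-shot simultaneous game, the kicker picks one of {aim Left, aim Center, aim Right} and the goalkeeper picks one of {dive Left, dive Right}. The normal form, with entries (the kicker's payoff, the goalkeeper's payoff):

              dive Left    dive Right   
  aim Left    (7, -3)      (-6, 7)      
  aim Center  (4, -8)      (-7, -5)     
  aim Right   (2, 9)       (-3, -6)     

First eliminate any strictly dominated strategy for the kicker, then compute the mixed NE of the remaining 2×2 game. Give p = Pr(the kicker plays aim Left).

The kicker's strategy aim Center is strictly dominated by aim Left: 7 > 4 and -6 > -7. Eliminate aim Center.
The kicker's mix must leave the goalkeeper indifferent between dive Left and dive Right.
  the goalkeeper's payoff from dive Left: p·(-3) + (1−p)·9 = -12p + 9
  the goalkeeper's payoff from dive Right: p·7 + (1−p)·(-6) = 13p - 6
  -12p + 9 = 13p - 6  ⇒  -25p = -15  ⇒  p = 3/5.

p = 3/5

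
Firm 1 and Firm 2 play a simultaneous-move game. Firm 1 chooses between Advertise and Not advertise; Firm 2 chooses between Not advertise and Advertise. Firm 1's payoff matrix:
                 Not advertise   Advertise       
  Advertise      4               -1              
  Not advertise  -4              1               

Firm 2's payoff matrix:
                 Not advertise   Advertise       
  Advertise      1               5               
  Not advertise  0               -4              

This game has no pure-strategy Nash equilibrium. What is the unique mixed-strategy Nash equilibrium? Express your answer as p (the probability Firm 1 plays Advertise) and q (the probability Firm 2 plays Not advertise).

p = 1/2, q = 1/5

Set Firm 2's expected payoff from Not advertise equal to that from Advertise:
  Firm 2's payoff to Not advertise: p·1 + (1−p)·0 = p
  Firm 2's payoff to Advertise: p·5 + (1−p)·(-4) = 9p - 4
  p = 9p - 4  ⇒  -8p = -4  ⇒  p = 1/2.
In a mixed equilibrium Firm 1 is indifferent between Advertise and Not advertise; this condition fixes q.
  Firm 1's payoff from Advertise: q·4 + (1−q)·(-1) = 5q - 1
  Firm 1's payoff from Not advertise: q·(-4) + (1−q)·1 = -5q + 1
  5q - 1 = -5q + 1  ⇒  10q = 2  ⇒  q = 1/5.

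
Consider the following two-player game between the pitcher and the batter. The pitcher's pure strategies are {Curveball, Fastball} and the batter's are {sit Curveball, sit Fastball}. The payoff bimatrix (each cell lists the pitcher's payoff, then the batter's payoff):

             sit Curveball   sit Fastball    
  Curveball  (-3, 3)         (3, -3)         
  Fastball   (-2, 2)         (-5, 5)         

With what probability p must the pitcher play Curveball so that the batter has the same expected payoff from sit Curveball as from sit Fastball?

The batter's indifference between sit Curveball and sit Fastball determines the pitcher's mixing probability p:
  the batter's expected payoff from sit Curveball: p·3 + (1−p)·2 = p + 2
  the batter's expected payoff from sit Fastball: p·(-3) + (1−p)·5 = -8p + 5
  p + 2 = -8p + 5  ⇒  9p = 3  ⇒  p = 1/3.

p = 1/3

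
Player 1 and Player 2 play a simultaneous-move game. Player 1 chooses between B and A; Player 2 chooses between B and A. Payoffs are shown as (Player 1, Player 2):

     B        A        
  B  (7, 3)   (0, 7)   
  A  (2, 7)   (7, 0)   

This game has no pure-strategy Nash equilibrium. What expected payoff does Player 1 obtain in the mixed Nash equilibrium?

In a mixed equilibrium Player 1 is indifferent between B and A; this condition fixes q.
  Player 1's expected payoff from B: q·7 + (1−q)·0 = 7q
  Player 1's expected payoff from A: q·2 + (1−q)·7 = -5q + 7
  7q = -5q + 7  ⇒  12q = 7  ⇒  q = 7/12.
At equilibrium Player 1 is indifferent across rows, so Player 1's payoff equals the payoff from B: (7/12)·7 + (5/12)·0 = 49/12.

49/12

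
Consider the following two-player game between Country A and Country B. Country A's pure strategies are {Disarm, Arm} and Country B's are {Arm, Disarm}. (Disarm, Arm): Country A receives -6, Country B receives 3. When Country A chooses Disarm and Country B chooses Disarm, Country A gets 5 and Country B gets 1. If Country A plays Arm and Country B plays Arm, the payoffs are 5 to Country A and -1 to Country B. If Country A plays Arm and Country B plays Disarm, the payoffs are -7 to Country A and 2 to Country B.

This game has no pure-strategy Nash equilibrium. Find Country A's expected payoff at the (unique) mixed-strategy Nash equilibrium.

-17/23

For Country A to be willing to mix, Country A must be indifferent between Disarm and Arm, which pins down Country B's mix.
  Country A's payoff from Disarm: q·(-6) + (1−q)·5 = -11q + 5
  Country A's payoff from Arm: q·5 + (1−q)·(-7) = 12q - 7
  -11q + 5 = 12q - 7  ⇒  -23q = -12  ⇒  q = 12/23.
At equilibrium Country A is indifferent across rows, so Country A's payoff equals the payoff from Disarm: (12/23)·(-6) + (11/23)·5 = -17/23.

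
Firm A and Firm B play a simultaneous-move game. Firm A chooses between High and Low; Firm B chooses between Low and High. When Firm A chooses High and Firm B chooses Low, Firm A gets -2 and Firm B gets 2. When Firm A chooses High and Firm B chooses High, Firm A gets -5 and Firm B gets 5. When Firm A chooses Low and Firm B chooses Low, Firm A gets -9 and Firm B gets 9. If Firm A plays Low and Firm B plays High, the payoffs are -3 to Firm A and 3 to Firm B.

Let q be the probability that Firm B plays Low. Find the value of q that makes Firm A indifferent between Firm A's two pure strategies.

q = 2/9

In a mixed equilibrium Firm A is indifferent between High and Low; this condition fixes q.
  Firm A's payoff to High: q·(-2) + (1−q)·(-5) = 3q - 5
  Firm A's payoff to Low: q·(-9) + (1−q)·(-3) = -6q - 3
  3q - 5 = -6q - 3  ⇒  9q = 2  ⇒  q = 2/9.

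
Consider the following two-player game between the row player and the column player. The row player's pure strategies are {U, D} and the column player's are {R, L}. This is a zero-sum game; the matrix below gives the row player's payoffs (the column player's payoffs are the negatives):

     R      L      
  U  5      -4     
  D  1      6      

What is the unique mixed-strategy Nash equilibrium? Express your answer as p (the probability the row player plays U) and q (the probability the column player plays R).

p = 5/14, q = 5/7

In a mixed equilibrium the column player is indifferent between R and L; this condition fixes p.
  the column player's payoff from R: p·(-5) + (1−p)·(-1) = -4p - 1
  the column player's payoff from L: p·4 + (1−p)·(-6) = 10p - 6
  -4p - 1 = 10p - 6  ⇒  -14p = -5  ⇒  p = 5/14.
The column player's mix must leave the row player indifferent between U and D.
  the row player's payoff from U: q·5 + (1−q)·(-4) = 9q - 4
  the row player's payoff from D: q·1 + (1−q)·6 = -5q + 6
  9q - 4 = -5q + 6  ⇒  14q = 10  ⇒  q = 5/7.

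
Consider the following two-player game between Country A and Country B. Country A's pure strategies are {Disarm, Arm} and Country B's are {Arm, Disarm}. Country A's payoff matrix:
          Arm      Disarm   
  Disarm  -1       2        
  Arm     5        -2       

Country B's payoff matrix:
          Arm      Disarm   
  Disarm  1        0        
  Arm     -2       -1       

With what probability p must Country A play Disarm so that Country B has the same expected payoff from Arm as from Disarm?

p = 1/2

In a mixed equilibrium Country B is indifferent between Arm and Disarm; this condition fixes p.
  Country B's payoff from Arm: p·1 + (1−p)·(-2) = 3p - 2
  Country B's payoff from Disarm: p·0 + (1−p)·(-1) = p - 1
  3p - 2 = p - 1  ⇒  2p = 1  ⇒  p = 1/2.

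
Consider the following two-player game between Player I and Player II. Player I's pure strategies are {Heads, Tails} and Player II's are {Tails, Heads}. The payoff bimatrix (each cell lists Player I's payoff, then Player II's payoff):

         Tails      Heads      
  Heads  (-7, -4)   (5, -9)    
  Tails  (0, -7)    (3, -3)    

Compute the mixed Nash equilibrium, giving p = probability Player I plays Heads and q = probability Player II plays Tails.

Player I's mix must leave Player II indifferent between Tails and Heads.
  Player II's payoff to Tails: p·(-4) + (1−p)·(-7) = 3p - 7
  Player II's payoff to Heads: p·(-9) + (1−p)·(-3) = -6p - 3
  3p - 7 = -6p - 3  ⇒  9p = 4  ⇒  p = 4/9.
Player II's mix must leave Player I indifferent between Heads and Tails.
  Player I's payoff from Heads: q·(-7) + (1−q)·5 = -12q + 5
  Player I's payoff from Tails: q·0 + (1−q)·3 = -3q + 3
  -12q + 5 = -3q + 3  ⇒  -9q = -2  ⇒  q = 2/9.

p = 4/9, q = 2/9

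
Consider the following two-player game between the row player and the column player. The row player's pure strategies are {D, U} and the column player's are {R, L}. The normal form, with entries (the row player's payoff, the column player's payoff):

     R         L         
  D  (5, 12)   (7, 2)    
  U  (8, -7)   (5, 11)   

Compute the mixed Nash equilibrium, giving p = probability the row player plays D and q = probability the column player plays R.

Set the column player's expected payoff from R equal to that from L:
  the column player's payoff from R: p·12 + (1−p)·(-7) = 19p - 7
  the column player's payoff from L: p·2 + (1−p)·11 = -9p + 11
  19p - 7 = -9p + 11  ⇒  28p = 18  ⇒  p = 9/14.
In a mixed equilibrium the row player is indifferent between D and U; this condition fixes q.
  the row player's payoff to D: q·5 + (1−q)·7 = -2q + 7
  the row player's payoff to U: q·8 + (1−q)·5 = 3q + 5
  -2q + 7 = 3q + 5  ⇒  -5q = -2  ⇒  q = 2/5.

p = 9/14, q = 2/5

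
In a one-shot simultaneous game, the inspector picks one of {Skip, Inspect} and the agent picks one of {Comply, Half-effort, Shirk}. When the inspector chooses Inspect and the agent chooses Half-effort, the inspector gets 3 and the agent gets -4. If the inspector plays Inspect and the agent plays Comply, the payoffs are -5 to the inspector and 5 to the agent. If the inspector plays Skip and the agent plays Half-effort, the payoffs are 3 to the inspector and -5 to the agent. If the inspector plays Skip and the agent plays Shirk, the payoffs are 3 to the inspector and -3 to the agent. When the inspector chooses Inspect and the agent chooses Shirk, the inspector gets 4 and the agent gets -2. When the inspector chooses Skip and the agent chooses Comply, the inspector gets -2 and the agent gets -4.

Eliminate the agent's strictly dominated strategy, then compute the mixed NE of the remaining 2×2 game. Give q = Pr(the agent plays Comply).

The agent's strategy Half-effort is strictly dominated by Shirk: -3 > -5 and -2 > -4. Eliminate Half-effort.
For the inspector to be willing to mix, the inspector must be indifferent between Skip and Inspect, which pins down the agent's mix.
  the inspector's payoff to Skip: q·(-2) + (1−q)·3 = -5q + 3
  the inspector's payoff to Inspect: q·(-5) + (1−q)·4 = -9q + 4
  -5q + 3 = -9q + 4  ⇒  4q = 1  ⇒  q = 1/4.

q = 1/4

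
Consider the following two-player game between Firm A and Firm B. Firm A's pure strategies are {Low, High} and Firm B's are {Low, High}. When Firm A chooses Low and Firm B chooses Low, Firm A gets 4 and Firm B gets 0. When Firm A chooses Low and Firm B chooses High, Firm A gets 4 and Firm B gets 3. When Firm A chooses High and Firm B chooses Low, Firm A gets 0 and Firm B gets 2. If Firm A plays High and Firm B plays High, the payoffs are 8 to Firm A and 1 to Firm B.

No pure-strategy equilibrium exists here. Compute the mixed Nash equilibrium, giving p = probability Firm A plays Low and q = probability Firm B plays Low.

p = 1/4, q = 1/2

Firm A's mix must leave Firm B indifferent between Low and High.
  Firm B's payoff to Low: p·0 + (1−p)·2 = -2p + 2
  Firm B's payoff to High: p·3 + (1−p)·1 = 2p + 1
  -2p + 2 = 2p + 1  ⇒  -4p = -1  ⇒  p = 1/4.
Firm A's indifference between Low and High determines Firm B's mixing probability q:
  Firm A's payoff to Low: q·4 + (1−q)·4 = 4
  Firm A's payoff to High: q·0 + (1−q)·8 = -8q + 8
  4 = -8q + 8  ⇒  8q = 4  ⇒  q = 1/2.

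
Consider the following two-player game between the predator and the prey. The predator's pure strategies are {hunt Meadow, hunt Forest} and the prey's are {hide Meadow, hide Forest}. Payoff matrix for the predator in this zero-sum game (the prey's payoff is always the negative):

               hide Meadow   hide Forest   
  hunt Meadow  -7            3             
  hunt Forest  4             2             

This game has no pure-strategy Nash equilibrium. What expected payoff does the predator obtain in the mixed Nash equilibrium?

The prey's mix must leave the predator indifferent between hunt Meadow and hunt Forest.
  the predator's expected payoff from hunt Meadow: q·(-7) + (1−q)·3 = -10q + 3
  the predator's expected payoff from hunt Forest: q·4 + (1−q)·2 = 2q + 2
  -10q + 3 = 2q + 2  ⇒  -12q = -1  ⇒  q = 1/12.
At equilibrium the predator is indifferent across rows, so the predator's payoff equals the payoff from hunt Meadow: (1/12)·(-7) + (11/12)·3 = 13/6.

13/6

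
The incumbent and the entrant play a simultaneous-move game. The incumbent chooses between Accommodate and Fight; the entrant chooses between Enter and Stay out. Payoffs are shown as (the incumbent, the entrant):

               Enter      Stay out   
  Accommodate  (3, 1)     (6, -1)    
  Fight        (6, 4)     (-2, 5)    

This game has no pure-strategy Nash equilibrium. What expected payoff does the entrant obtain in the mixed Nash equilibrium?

3

In a mixed equilibrium the entrant is indifferent between Enter and Stay out; this condition fixes p.
  the entrant's payoff from Enter: p·1 + (1−p)·4 = -3p + 4
  the entrant's payoff from Stay out: p·(-1) + (1−p)·5 = -6p + 5
  -3p + 4 = -6p + 5  ⇒  3p = 1  ⇒  p = 1/3.
At equilibrium the entrant is indifferent across columns, so the entrant's payoff equals the payoff from Enter: (1/3)·1 + (2/3)·4 = 3.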